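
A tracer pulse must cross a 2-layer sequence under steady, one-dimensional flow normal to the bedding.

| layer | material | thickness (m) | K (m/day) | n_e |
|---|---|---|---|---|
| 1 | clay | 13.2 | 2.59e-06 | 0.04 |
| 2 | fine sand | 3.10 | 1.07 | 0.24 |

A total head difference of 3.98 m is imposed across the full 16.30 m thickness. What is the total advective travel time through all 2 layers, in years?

4460

With flow normal to the layers, continuity requires the same specific discharge q through every layer.
Σ(b_i/K_i) = 13.2/2.59e-06 + 3.10/1.07 = 5.097e+06 d.
q = Δh / Σ(b_i/K_i) = 3.98 / 5.097e+06 = 7.809e-07 m/day.
In each layer the seepage velocity is v_i = q/n_i, so the layer transit time is t_i = b_i·n_i / q:
  layer 1 (clay): t_1 = 13.2 × 0.04 / 7.809e-07 = 6.761e+05 d
  layer 2 (fine sand): t_2 = 3.10 × 0.24 / 7.809e-07 = 9.527e+05 d
Total t = Σ t_i = 1.629e+06 days = 4460 years.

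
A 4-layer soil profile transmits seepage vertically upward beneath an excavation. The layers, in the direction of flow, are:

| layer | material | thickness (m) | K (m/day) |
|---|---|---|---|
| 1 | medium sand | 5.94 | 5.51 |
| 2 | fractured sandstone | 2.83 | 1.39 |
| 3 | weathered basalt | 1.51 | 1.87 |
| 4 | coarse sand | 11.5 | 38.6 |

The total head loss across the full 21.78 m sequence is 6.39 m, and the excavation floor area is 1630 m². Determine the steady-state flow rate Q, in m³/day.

2470

Flow is perpendicular to layering, so the layers act in series and the equivalent K is the thickness-weighted harmonic mean.
Total thickness L = 5.94 + 2.83 + 1.51 + 11.5 = 21.78 m.
Σ(b_i/K_i) = 5.94/5.51 + 2.83/1.39 + 1.51/1.87 + 11.5/38.6 = 4.219 d.
K_eq = L / Σ(b_i/K_i) = 21.78 / 4.219 = 5.162 m/day.
Q = K_eq · A · (Δh/L) = 5.162 × 1630 × (6.39/21.78) = 2469 m³/day.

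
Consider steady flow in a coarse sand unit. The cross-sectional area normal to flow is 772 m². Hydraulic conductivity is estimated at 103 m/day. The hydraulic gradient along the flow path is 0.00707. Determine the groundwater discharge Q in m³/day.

Hydraulic gradient i = 0.00707.
Darcy's law: Q = K · A · i = 103.0 × 772.0 × 0.007070 = 562.2 m³/day.

562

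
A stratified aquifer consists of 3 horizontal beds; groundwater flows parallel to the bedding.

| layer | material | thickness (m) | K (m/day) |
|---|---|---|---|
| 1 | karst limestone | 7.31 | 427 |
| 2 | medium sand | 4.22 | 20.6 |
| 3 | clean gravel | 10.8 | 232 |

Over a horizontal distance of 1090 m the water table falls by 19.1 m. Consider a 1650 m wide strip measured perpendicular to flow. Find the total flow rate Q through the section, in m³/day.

Flow is parallel to layering, so each bed carries its own Darcy discharge and the transmissivities add.
Σ(K_i·b_i) = 427×7.31 + 20.6×4.22 + 232×10.8 = 5714 m²/day.
Hydraulic gradient i = Δh / L = 19.1 / 1090 = 0.01752.
Q = Σ(K_i·b_i) · W · i = 5714 × 1650 × 0.01752 = 1.652e+05 m³/day.

165000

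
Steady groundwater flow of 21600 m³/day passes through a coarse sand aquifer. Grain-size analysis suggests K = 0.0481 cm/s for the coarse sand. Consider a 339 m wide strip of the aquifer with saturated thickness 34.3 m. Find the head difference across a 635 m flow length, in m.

Convert K: 0.0481 cm/s × 864 = 41.56 m/day.
Cross-sectional area A = 339 × 34.3 = 11628 m².
From Q = K·A·i, i = Q / (K·A) = 21600 / (41.56 × 11628) = 0.04470.
Head loss Δh = i · L = 0.04470 × 635 = 28.38 m.

28.4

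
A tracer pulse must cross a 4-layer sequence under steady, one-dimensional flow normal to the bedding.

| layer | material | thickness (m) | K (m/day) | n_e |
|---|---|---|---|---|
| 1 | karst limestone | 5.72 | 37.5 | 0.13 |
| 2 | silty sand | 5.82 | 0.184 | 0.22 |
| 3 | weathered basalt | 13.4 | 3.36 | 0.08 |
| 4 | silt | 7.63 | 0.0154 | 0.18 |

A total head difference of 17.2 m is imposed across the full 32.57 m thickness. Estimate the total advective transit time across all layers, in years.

0.378

With flow normal to the layers, continuity requires the same specific discharge q through every layer.
Σ(b_i/K_i) = 5.72/37.5 + 5.82/0.184 + 13.4/3.36 + 7.63/0.0154 = 531.2 d.
q = Δh / Σ(b_i/K_i) = 17.2 / 531.2 = 0.03238 m/day.
In each layer the seepage velocity is v_i = q/n_i, so the layer transit time is t_i = b_i·n_i / q:
  layer 1 (karst limestone): t_1 = 5.72 × 0.13 / 0.03238 = 22.97 d
  layer 2 (silty sand): t_2 = 5.82 × 0.22 / 0.03238 = 39.55 d
  layer 3 (weathered basalt): t_3 = 13.4 × 0.08 / 0.03238 = 33.11 d
  layer 4 (silt): t_4 = 7.63 × 0.18 / 0.03238 = 42.42 d
Total t = Σ t_i = 138.0 days = 0.3779 years.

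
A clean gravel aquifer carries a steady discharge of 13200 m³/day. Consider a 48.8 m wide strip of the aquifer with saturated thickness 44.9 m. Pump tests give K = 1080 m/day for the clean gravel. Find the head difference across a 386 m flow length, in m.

Cross-sectional area A = 48.8 × 44.9 = 2191 m².
From Q = K·A·i, i = Q / (K·A) = 13200 / (1080 × 2191) = 0.005578.
Head loss Δh = i · L = 0.005578 × 386 = 2.153 m.

2.15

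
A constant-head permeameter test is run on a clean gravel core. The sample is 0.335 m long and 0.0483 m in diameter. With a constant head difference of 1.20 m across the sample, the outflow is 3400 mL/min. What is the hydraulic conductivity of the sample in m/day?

746

Cross-sectional area A = π·(d/2)² = π × (0.0483/2)² = 0.001832 m².
Convert discharge: 3400 mL/min = 5.667e-05 m³/s.
Darcy's law rearranged: K = Q·L / (A·Δh) = 5.667e-05 × 0.335 / (0.001832 × 1.20) = 0.008634 m/s = 746.0 m/day.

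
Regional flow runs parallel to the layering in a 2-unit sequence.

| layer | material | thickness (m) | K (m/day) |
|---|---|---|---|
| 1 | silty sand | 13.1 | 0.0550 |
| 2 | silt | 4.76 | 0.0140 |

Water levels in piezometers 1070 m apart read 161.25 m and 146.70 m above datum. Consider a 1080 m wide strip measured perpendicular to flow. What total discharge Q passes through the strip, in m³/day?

Flow is parallel to layering, so each bed carries its own Darcy discharge and the transmissivities add.
Σ(K_i·b_i) = 0.0550×13.1 + 0.0140×4.76 = 0.7871 m²/day.
Hydraulic gradient i = (161.25 − 146.70) / 1070 = 14.55 / 1070 = 0.01360.
Q = Σ(K_i·b_i) · W · i = 0.7871 × 1080 × 0.01360 = 11.56 m³/day.

11.6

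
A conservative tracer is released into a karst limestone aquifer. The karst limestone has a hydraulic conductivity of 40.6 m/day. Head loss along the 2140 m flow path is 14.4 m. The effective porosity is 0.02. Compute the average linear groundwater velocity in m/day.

Hydraulic gradient i = Δh / L = 14.4 / 2140 = 0.006729.
Darcy flux q = K · i = 40.60 × 0.006729 = 0.2732 m/day.
Seepage velocity v = q / n_e = 0.2732 / 0.02 = 13.66 m/day.

13.7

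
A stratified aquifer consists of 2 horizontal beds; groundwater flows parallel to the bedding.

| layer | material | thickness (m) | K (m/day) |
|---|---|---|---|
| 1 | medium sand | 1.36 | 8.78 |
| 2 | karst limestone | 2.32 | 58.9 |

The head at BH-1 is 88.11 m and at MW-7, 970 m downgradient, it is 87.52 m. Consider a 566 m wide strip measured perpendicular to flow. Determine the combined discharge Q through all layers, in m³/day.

51.2

Flow is parallel to layering, so each bed carries its own Darcy discharge and the transmissivities add.
Σ(K_i·b_i) = 8.78×1.36 + 58.9×2.32 = 148.6 m²/day.
Hydraulic gradient i = (88.11 − 87.52) / 970 = 0.59 / 970 = 0.0006082.
Q = Σ(K_i·b_i) · W · i = 148.6 × 566 × 0.0006082 = 51.15 m³/day.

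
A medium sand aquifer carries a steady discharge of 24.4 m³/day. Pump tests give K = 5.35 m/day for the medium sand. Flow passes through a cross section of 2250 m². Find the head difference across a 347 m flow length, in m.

From Q = K·A·i, i = Q / (K·A) = 24.4 / (5.350 × 2250) = 0.002027.
Head loss Δh = i · L = 0.002027 × 347 = 0.7034 m.

0.703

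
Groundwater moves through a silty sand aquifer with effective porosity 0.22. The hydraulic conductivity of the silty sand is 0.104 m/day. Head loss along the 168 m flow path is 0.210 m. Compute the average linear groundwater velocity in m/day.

0.000591

Hydraulic gradient i = Δh / L = 0.210 / 168 = 0.001250.
Darcy flux q = K · i = 0.1040 × 0.001250 = 0.0001300 m/day.
Seepage velocity v = q / n_e = 0.0001300 / 0.22 = 0.0005909 m/day.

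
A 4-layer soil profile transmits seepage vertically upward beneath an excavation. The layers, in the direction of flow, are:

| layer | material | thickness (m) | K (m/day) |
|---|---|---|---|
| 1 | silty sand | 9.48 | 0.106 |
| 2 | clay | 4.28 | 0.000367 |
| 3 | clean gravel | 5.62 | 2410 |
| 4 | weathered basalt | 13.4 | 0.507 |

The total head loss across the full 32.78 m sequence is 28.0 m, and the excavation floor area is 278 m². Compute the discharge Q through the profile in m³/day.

0.661

Flow is perpendicular to layering, so the layers act in series and the equivalent K is the thickness-weighted harmonic mean.
Total thickness L = 9.48 + 4.28 + 5.62 + 13.4 = 32.78 m.
Σ(b_i/K_i) = 9.48/0.106 + 4.28/0.000367 + 5.62/2410 + 13.4/0.507 = 11778 d.
K_eq = L / Σ(b_i/K_i) = 32.78 / 11778 = 0.002783 m/day.
Q = K_eq · A · (Δh/L) = 0.002783 × 278 × (28.0/32.78) = 0.6609 m³/day.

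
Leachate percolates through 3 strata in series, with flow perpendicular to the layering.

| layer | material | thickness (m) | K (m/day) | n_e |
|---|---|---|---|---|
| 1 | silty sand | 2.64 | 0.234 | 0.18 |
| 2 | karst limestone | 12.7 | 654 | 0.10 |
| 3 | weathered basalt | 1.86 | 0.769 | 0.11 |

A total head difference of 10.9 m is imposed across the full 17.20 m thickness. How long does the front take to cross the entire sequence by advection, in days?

2.45

With flow normal to the layers, continuity requires the same specific discharge q through every layer.
Σ(b_i/K_i) = 2.64/0.234 + 12.7/654 + 1.86/0.769 = 13.72 d.
q = Δh / Σ(b_i/K_i) = 10.9 / 13.72 = 0.7944 m/day.
In each layer the seepage velocity is v_i = q/n_i, so the layer transit time is t_i = b_i·n_i / q:
  layer 1 (silty sand): t_1 = 2.64 × 0.18 / 0.7944 = 0.5982 d
  layer 2 (karst limestone): t_2 = 12.7 × 0.10 / 0.7944 = 1.599 d
  layer 3 (weathered basalt): t_3 = 1.86 × 0.11 / 0.7944 = 0.2575 d
Total t = Σ t_i = 2.454 days.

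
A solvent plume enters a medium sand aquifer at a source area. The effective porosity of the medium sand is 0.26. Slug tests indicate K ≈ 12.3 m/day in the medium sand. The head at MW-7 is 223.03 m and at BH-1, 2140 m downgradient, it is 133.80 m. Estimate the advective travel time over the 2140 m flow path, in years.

Hydraulic gradient i = (223.03 − 133.80) / 2140 = 89.23 / 2140 = 0.04170.
Darcy flux q = K · i = 12.30 × 0.04170 = 0.5129 m/day.
Seepage velocity v = q / n_e = 0.5129 / 0.26 = 1.973 m/day.
Travel time t = L / v = 2140 / 1.973 = 1085 days = 2.970 years.

2.97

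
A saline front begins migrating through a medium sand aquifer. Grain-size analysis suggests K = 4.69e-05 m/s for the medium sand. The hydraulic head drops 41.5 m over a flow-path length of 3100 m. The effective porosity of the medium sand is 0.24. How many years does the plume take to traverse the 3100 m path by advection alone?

37.5

Convert K: 4.69e-05 m/s × 86400 = 4.052 m/day.
Hydraulic gradient i = Δh / L = 41.5 / 3100 = 0.01339.
Darcy flux q = K · i = 4.052 × 0.01339 = 0.05425 m/day.
Seepage velocity v = q / n_e = 0.05425 / 0.24 = 0.2260 m/day.
Travel time t = L / v = 3100 / 0.2260 = 13715 days = 37.55 years.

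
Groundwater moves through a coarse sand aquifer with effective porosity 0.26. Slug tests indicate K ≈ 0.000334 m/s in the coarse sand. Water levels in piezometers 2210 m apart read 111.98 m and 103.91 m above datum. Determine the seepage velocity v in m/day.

Convert K: 0.000334 m/s × 86400 = 28.86 m/day.
Hydraulic gradient i = (111.98 − 103.91) / 2210 = 8.07 / 2210 = 0.003652.
Darcy flux q = K · i = 28.86 × 0.003652 = 0.1054 m/day.
Seepage velocity v = q / n_e = 0.1054 / 0.26 = 0.4053 m/day.

0.405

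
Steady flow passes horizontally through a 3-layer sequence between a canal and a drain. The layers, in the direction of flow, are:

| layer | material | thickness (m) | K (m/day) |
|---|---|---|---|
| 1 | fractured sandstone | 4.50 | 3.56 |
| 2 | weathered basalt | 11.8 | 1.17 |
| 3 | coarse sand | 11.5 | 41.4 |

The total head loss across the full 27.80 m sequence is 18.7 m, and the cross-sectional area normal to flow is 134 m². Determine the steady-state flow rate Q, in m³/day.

Flow is perpendicular to layering, so the layers act in series and the equivalent K is the thickness-weighted harmonic mean.
Total thickness L = 4.50 + 11.8 + 11.5 = 27.80 m.
Σ(b_i/K_i) = 4.50/3.56 + 11.8/1.17 + 11.5/41.4 = 11.63 d.
K_eq = L / Σ(b_i/K_i) = 27.80 / 11.63 = 2.391 m/day.
Q = K_eq · A · (Δh/L) = 2.391 × 134 × (18.7/27.80) = 215.5 m³/day.

216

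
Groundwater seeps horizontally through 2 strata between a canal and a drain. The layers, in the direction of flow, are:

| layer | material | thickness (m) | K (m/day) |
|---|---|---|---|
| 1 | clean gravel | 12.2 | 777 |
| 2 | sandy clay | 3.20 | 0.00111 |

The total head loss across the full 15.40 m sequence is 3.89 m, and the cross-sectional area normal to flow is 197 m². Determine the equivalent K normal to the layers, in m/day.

0.00534

Flow is perpendicular to layering, so the layers act in series and the equivalent K is the thickness-weighted harmonic mean.
Total thickness L = 12.2 + 3.20 = 15.40 m.
Σ(b_i/K_i) = 12.2/777 + 3.20/0.00111 = 2883 d.
K_eq = L / Σ(b_i/K_i) = 15.40 / 2883 = 0.005342 m/day.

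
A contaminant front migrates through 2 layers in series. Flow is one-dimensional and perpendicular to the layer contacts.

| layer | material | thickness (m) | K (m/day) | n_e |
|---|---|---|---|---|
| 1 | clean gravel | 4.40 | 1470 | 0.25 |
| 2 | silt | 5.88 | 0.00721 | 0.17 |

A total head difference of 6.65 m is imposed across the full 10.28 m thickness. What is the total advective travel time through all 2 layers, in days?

With flow normal to the layers, continuity requires the same specific discharge q through every layer.
Σ(b_i/K_i) = 4.40/1470 + 5.88/0.00721 = 815.5 d.
q = Δh / Σ(b_i/K_i) = 6.65 / 815.5 = 0.008154 m/day.
In each layer the seepage velocity is v_i = q/n_i, so the layer transit time is t_i = b_i·n_i / q:
  layer 1 (clean gravel): t_1 = 4.40 × 0.25 / 0.008154 = 134.9 d
  layer 2 (silt): t_2 = 5.88 × 0.17 / 0.008154 = 122.6 d
Total t = Σ t_i = 257.5 days.

257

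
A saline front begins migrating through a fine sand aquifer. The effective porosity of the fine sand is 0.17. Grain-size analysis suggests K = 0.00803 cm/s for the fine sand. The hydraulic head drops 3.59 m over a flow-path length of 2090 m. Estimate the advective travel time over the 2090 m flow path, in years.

81.6

Convert K: 0.00803 cm/s × 864 = 6.938 m/day.
Hydraulic gradient i = Δh / L = 3.59 / 2090 = 0.001718.
Darcy flux q = K · i = 6.938 × 0.001718 = 0.01192 m/day.
Seepage velocity v = q / n_e = 0.01192 / 0.17 = 0.07010 m/day.
Travel time t = L / v = 2090 / 0.07010 = 29814 days = 81.63 years.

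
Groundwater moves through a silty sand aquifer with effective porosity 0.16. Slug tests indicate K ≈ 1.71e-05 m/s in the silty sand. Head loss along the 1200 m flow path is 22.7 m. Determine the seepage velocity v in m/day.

Convert K: 1.71e-05 m/s × 86400 = 1.477 m/day.
Hydraulic gradient i = Δh / L = 22.7 / 1200 = 0.01892.
Darcy flux q = K · i = 1.477 × 0.01892 = 0.02795 m/day.
Seepage velocity v = q / n_e = 0.02795 / 0.16 = 0.1747 m/day.

0.175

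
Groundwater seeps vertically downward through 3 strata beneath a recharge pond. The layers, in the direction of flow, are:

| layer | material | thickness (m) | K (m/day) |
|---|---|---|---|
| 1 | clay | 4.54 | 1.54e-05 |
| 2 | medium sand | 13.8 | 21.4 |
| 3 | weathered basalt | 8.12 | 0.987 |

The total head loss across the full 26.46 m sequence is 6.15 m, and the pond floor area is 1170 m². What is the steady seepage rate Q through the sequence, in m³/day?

Flow is perpendicular to layering, so the layers act in series and the equivalent K is the thickness-weighted harmonic mean.
Total thickness L = 4.54 + 13.8 + 8.12 = 26.46 m.
Σ(b_i/K_i) = 4.54/1.54e-05 + 13.8/21.4 + 8.12/0.987 = 2.948e+05 d.
K_eq = L / Σ(b_i/K_i) = 26.46 / 2.948e+05 = 8.975e-05 m/day.
Q = K_eq · A · (Δh/L) = 8.975e-05 × 1170 × (6.15/26.46) = 0.02441 m³/day.

0.0244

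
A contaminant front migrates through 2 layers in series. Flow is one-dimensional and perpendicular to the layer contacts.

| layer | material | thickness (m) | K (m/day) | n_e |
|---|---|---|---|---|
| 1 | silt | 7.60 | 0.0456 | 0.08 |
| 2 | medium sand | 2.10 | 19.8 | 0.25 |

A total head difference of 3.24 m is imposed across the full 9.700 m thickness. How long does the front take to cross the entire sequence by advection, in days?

With flow normal to the layers, continuity requires the same specific discharge q through every layer.
Σ(b_i/K_i) = 7.60/0.0456 + 2.10/19.8 = 166.8 d.
q = Δh / Σ(b_i/K_i) = 3.24 / 166.8 = 0.01943 m/day.
In each layer the seepage velocity is v_i = q/n_i, so the layer transit time is t_i = b_i·n_i / q:
  layer 1 (silt): t_1 = 7.60 × 0.08 / 0.01943 = 31.30 d
  layer 2 (medium sand): t_2 = 2.10 × 0.25 / 0.01943 = 27.02 d
Total t = Σ t_i = 58.32 days.

58.3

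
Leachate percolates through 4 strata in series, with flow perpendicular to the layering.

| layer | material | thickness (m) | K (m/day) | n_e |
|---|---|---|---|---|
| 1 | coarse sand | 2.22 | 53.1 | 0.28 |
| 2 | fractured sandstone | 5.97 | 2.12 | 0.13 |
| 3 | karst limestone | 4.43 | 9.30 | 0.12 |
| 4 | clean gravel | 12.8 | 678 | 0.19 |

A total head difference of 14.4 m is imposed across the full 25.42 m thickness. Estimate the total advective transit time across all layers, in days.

With flow normal to the layers, continuity requires the same specific discharge q through every layer.
Σ(b_i/K_i) = 2.22/53.1 + 5.97/2.12 + 4.43/9.30 + 12.8/678 = 3.353 d.
q = Δh / Σ(b_i/K_i) = 14.4 / 3.353 = 4.295 m/day.
In each layer the seepage velocity is v_i = q/n_i, so the layer transit time is t_i = b_i·n_i / q:
  layer 1 (coarse sand): t_1 = 2.22 × 0.28 / 4.295 = 0.1447 d
  layer 2 (fractured sandstone): t_2 = 5.97 × 0.13 / 4.295 = 0.1807 d
  layer 3 (karst limestone): t_3 = 4.43 × 0.12 / 4.295 = 0.1238 d
  layer 4 (clean gravel): t_4 = 12.8 × 0.19 / 4.295 = 0.5663 d
Total t = Σ t_i = 1.016 days.

1.02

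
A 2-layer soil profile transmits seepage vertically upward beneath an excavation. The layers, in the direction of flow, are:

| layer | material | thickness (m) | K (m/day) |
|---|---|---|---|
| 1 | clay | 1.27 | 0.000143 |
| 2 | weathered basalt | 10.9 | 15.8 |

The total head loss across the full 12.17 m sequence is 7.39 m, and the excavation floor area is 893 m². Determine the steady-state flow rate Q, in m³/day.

0.743

Flow is perpendicular to layering, so the layers act in series and the equivalent K is the thickness-weighted harmonic mean.
Total thickness L = 1.27 + 10.9 = 12.17 m.
Σ(b_i/K_i) = 1.27/0.000143 + 10.9/15.8 = 8882 d.
K_eq = L / Σ(b_i/K_i) = 12.17 / 8882 = 0.001370 m/day.
Q = K_eq · A · (Δh/L) = 0.001370 × 893 × (7.39/12.17) = 0.7430 m³/day.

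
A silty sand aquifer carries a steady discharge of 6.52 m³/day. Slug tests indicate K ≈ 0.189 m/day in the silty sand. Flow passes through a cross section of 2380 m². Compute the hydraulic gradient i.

From Q = K·A·i, i = Q / (K·A) = 6.52 / (0.1890 × 2380) = 0.01449.

0.0145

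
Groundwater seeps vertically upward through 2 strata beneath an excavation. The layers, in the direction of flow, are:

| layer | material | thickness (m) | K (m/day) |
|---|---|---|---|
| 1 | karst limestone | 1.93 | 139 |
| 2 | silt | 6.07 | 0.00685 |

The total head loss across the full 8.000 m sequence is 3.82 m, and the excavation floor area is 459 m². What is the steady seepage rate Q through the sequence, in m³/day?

Flow is perpendicular to layering, so the layers act in series and the equivalent K is the thickness-weighted harmonic mean.
Total thickness L = 1.93 + 6.07 = 8.000 m.
Σ(b_i/K_i) = 1.93/139 + 6.07/0.00685 = 886.1 d.
K_eq = L / Σ(b_i/K_i) = 8.000 / 886.1 = 0.009028 m/day.
Q = K_eq · A · (Δh/L) = 0.009028 × 459 × (3.82/8.000) = 1.979 m³/day.

1.98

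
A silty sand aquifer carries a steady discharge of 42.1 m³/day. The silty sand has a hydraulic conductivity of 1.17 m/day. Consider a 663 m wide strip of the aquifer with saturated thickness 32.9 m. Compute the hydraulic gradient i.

Cross-sectional area A = 663 × 32.9 = 21813 m².
From Q = K·A·i, i = Q / (K·A) = 42.1 / (1.170 × 21813) = 0.001650.

0.00165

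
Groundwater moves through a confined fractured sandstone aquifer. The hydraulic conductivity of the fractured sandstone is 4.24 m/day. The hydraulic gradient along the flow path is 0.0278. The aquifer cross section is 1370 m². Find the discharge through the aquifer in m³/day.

Hydraulic gradient i = 0.0278.
Darcy's law: Q = K · A · i = 4.240 × 1370 × 0.02780 = 161.5 m³/day.

161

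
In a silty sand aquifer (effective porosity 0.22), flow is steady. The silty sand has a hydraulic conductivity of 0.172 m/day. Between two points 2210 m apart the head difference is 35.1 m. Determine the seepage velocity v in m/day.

0.0124

Hydraulic gradient i = Δh / L = 35.1 / 2210 = 0.01588.
Darcy flux q = K · i = 0.1720 × 0.01588 = 0.002732 m/day.
Seepage velocity v = q / n_e = 0.002732 / 0.22 = 0.01242 m/day.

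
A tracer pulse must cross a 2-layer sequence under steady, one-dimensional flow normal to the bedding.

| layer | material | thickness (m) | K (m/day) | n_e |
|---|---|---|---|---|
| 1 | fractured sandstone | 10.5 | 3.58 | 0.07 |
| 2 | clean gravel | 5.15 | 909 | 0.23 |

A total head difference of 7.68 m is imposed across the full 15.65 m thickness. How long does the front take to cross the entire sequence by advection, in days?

With flow normal to the layers, continuity requires the same specific discharge q through every layer.
Σ(b_i/K_i) = 10.5/3.58 + 5.15/909 = 2.939 d.
q = Δh / Σ(b_i/K_i) = 7.68 / 2.939 = 2.613 m/day.
In each layer the seepage velocity is v_i = q/n_i, so the layer transit time is t_i = b_i·n_i / q:
  layer 1 (fractured sandstone): t_1 = 10.5 × 0.07 / 2.613 = 0.2812 d
  layer 2 (clean gravel): t_2 = 5.15 × 0.23 / 2.613 = 0.4532 d
Total t = Σ t_i = 0.7345 days.

0.734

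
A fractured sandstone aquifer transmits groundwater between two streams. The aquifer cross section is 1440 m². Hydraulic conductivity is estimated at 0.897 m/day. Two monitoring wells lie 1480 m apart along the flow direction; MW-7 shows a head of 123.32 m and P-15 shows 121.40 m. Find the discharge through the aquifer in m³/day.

1.68

Hydraulic gradient i = (123.32 − 121.40) / 1480 = 1.92 / 1480 = 0.001297.
Darcy's law: Q = K · A · i = 0.8970 × 1440 × 0.001297 = 1.676 m³/day.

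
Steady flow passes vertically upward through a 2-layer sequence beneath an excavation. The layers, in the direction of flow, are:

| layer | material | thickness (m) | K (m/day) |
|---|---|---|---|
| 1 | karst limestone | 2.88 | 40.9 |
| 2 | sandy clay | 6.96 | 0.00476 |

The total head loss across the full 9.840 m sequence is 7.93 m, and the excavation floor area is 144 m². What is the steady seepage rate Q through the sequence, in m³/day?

0.781

Flow is perpendicular to layering, so the layers act in series and the equivalent K is the thickness-weighted harmonic mean.
Total thickness L = 2.88 + 6.96 = 9.840 m.
Σ(b_i/K_i) = 2.88/40.9 + 6.96/0.00476 = 1462 d.
K_eq = L / Σ(b_i/K_i) = 9.840 / 1462 = 0.006729 m/day.
Q = K_eq · A · (Δh/L) = 0.006729 × 144 × (7.93/9.840) = 0.7809 m³/day.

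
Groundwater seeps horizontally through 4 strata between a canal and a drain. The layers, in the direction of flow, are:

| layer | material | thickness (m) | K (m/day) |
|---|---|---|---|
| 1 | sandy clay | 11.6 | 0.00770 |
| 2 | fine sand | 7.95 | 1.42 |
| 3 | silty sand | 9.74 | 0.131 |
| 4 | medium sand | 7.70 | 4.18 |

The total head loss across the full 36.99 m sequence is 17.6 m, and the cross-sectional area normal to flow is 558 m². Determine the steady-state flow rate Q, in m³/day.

Flow is perpendicular to layering, so the layers act in series and the equivalent K is the thickness-weighted harmonic mean.
Total thickness L = 11.6 + 7.95 + 9.74 + 7.70 = 36.99 m.
Σ(b_i/K_i) = 11.6/0.00770 + 7.95/1.42 + 9.74/0.131 + 7.70/4.18 = 1588 d.
K_eq = L / Σ(b_i/K_i) = 36.99 / 1588 = 0.02329 m/day.
Q = K_eq · A · (Δh/L) = 0.02329 × 558 × (17.6/36.99) = 6.183 m³/day.

6.18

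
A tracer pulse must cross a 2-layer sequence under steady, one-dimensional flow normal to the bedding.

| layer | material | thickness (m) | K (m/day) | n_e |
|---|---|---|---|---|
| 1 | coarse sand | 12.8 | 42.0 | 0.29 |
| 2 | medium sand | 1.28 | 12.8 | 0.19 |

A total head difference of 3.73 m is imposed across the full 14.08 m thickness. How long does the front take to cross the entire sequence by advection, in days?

0.429

With flow normal to the layers, continuity requires the same specific discharge q through every layer.
Σ(b_i/K_i) = 12.8/42.0 + 1.28/12.8 = 0.4048 d.
q = Δh / Σ(b_i/K_i) = 3.73 / 0.4048 = 9.215 m/day.
In each layer the seepage velocity is v_i = q/n_i, so the layer transit time is t_i = b_i·n_i / q:
  layer 1 (coarse sand): t_1 = 12.8 × 0.29 / 9.215 = 0.4028 d
  layer 2 (medium sand): t_2 = 1.28 × 0.19 / 9.215 = 0.02639 d
Total t = Σ t_i = 0.4292 days.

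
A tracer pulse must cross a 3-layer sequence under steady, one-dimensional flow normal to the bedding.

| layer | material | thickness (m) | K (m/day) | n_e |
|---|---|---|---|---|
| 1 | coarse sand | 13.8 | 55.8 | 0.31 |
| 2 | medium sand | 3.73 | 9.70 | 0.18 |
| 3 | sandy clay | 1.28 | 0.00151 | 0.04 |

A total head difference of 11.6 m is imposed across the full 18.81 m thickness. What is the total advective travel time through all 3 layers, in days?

366

With flow normal to the layers, continuity requires the same specific discharge q through every layer.
Σ(b_i/K_i) = 13.8/55.8 + 3.73/9.70 + 1.28/0.00151 = 848.3 d.
q = Δh / Σ(b_i/K_i) = 11.6 / 848.3 = 0.01367 m/day.
In each layer the seepage velocity is v_i = q/n_i, so the layer transit time is t_i = b_i·n_i / q:
  layer 1 (coarse sand): t_1 = 13.8 × 0.31 / 0.01367 = 312.9 d
  layer 2 (medium sand): t_2 = 3.73 × 0.18 / 0.01367 = 49.10 d
  layer 3 (sandy clay): t_3 = 1.28 × 0.04 / 0.01367 = 3.744 d
Total t = Σ t_i = 365.7 days.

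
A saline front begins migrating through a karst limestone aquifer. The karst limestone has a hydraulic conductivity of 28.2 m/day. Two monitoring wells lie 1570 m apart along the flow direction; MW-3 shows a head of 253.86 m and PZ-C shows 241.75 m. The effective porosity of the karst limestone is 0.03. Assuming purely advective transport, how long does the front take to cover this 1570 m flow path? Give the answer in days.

Hydraulic gradient i = (253.86 − 241.75) / 1570 = 12.11 / 1570 = 0.007713.
Darcy flux q = K · i = 28.20 × 0.007713 = 0.2175 m/day.
Seepage velocity v = q / n_e = 0.2175 / 0.03 = 7.251 m/day.
Travel time t = L / v = 1570 / 7.251 = 216.5 days.

217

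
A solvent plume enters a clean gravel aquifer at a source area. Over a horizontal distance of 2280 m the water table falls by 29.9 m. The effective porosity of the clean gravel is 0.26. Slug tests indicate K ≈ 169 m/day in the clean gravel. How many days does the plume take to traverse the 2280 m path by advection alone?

Hydraulic gradient i = Δh / L = 29.9 / 2280 = 0.01311.
Darcy flux q = K · i = 169.0 × 0.01311 = 2.216 m/day.
Seepage velocity v = q / n_e = 2.216 / 0.26 = 8.524 m/day.
Travel time t = L / v = 2280 / 8.524 = 267.5 days.

267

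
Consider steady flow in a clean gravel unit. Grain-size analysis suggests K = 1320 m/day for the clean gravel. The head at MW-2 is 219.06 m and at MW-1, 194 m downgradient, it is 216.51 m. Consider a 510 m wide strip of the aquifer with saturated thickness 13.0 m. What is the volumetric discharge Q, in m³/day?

Cross-sectional area A = 510 × 13.0 = 6630 m².
Hydraulic gradient i = (219.06 − 216.51) / 194 = 2.55 / 194 = 0.01314.
Darcy's law: Q = K · A · i = 1320 × 6630 × 0.01314 = 1.150e+05 m³/day.

115000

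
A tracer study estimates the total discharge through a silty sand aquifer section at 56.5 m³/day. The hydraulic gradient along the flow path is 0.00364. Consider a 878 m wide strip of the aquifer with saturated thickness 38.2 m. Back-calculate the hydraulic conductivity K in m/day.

Cross-sectional area A = 878 × 38.2 = 33540 m².
Hydraulic gradient i = 0.00364.
From Q = K·A·i, K = Q / (A·i) = 56.5 / (33540 × 0.003640) = 0.4628 m/day.

0.463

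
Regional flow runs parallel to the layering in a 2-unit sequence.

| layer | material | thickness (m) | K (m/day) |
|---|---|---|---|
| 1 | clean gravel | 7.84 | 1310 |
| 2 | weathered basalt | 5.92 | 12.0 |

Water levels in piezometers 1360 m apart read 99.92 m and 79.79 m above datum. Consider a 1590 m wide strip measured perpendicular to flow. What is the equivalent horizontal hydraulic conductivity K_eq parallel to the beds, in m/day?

Flow is parallel to layering, so each bed carries its own Darcy discharge and the transmissivities add.
Σ(K_i·b_i) = 1310×7.84 + 12.0×5.92 = 10341 m²/day.
Total thickness b = 13.76 m, so K_eq = Σ(K_i·b_i)/b = 751.6 m/day.

752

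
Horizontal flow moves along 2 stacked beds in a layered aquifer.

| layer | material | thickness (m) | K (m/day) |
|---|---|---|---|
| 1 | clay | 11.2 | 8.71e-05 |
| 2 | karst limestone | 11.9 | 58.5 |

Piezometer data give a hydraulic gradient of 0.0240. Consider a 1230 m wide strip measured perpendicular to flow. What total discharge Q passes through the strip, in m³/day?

Flow is parallel to layering, so each bed carries its own Darcy discharge and the transmissivities add.
Σ(K_i·b_i) = 8.71e-05×11.2 + 58.5×11.9 = 696.2 m²/day.
Hydraulic gradient i = 0.0240.
Q = Σ(K_i·b_i) · W · i = 696.2 × 1230 × 0.02400 = 20550 m³/day.

20600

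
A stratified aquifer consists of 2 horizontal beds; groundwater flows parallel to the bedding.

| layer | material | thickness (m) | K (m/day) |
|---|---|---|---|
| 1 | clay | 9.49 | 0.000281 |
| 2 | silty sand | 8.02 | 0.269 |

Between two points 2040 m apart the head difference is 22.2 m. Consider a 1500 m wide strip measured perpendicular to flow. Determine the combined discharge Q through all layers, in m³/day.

35.3

Flow is parallel to layering, so each bed carries its own Darcy discharge and the transmissivities add.
Σ(K_i·b_i) = 0.000281×9.49 + 0.269×8.02 = 2.160 m²/day.
Hydraulic gradient i = Δh / L = 22.2 / 2040 = 0.01088.
Q = Σ(K_i·b_i) · W · i = 2.160 × 1500 × 0.01088 = 35.26 m³/day.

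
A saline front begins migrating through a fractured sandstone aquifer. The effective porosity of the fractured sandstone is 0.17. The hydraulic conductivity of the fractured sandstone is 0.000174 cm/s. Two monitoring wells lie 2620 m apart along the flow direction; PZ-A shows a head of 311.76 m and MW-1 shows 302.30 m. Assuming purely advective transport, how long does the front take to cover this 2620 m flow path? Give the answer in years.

2250

Convert K: 0.000174 cm/s × 864 = 0.1503 m/day.
Hydraulic gradient i = (311.76 − 302.30) / 2620 = 9.46 / 2620 = 0.003611.
Darcy flux q = K · i = 0.1503 × 0.003611 = 0.0005428 m/day.
Seepage velocity v = q / n_e = 0.0005428 / 0.17 = 0.003193 m/day.
Travel time t = L / v = 2620 / 0.003193 = 8.205e+05 days = 2247 years.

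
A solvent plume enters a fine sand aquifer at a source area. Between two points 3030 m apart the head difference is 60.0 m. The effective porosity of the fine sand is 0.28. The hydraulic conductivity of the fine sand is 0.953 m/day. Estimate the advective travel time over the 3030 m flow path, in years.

123

Hydraulic gradient i = Δh / L = 60.0 / 3030 = 0.01980.
Darcy flux q = K · i = 0.9530 × 0.01980 = 0.01887 m/day.
Seepage velocity v = q / n_e = 0.01887 / 0.28 = 0.06740 m/day.
Travel time t = L / v = 3030 / 0.06740 = 44957 days = 123.1 years.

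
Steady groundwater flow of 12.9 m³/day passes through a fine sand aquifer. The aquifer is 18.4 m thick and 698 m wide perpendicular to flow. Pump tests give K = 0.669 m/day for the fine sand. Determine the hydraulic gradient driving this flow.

Cross-sectional area A = 698 × 18.4 = 12843 m².
From Q = K·A·i, i = Q / (K·A) = 12.9 / (0.6690 × 12843) = 0.001501.

0.00150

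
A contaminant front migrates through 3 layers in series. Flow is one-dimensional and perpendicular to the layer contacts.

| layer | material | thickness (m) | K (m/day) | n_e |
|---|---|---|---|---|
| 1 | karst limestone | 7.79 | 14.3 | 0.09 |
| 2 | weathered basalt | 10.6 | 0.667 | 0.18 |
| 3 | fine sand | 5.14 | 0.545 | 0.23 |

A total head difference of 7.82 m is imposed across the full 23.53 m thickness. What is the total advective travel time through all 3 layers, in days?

12.5

With flow normal to the layers, continuity requires the same specific discharge q through every layer.
Σ(b_i/K_i) = 7.79/14.3 + 10.6/0.667 + 5.14/0.545 = 25.87 d.
q = Δh / Σ(b_i/K_i) = 7.82 / 25.87 = 0.3023 m/day.
In each layer the seepage velocity is v_i = q/n_i, so the layer transit time is t_i = b_i·n_i / q:
  layer 1 (karst limestone): t_1 = 7.79 × 0.09 / 0.3023 = 2.319 d
  layer 2 (weathered basalt): t_2 = 10.6 × 0.18 / 0.3023 = 6.312 d
  layer 3 (fine sand): t_3 = 5.14 × 0.23 / 0.3023 = 3.911 d
Total t = Σ t_i = 12.54 days.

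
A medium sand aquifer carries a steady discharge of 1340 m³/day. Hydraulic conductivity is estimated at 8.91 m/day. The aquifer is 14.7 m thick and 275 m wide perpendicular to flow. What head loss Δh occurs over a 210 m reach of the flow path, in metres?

Cross-sectional area A = 275 × 14.7 = 4042 m².
From Q = K·A·i, i = Q / (K·A) = 1340 / (8.910 × 4042) = 0.03720.
Head loss Δh = i · L = 0.03720 × 210 = 7.813 m.

7.81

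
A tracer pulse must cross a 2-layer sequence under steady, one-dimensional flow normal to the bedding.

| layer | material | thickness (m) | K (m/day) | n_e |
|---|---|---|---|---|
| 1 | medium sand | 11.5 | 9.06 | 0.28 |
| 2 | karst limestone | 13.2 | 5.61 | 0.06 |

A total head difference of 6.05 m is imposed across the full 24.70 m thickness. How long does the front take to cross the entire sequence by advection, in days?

With flow normal to the layers, continuity requires the same specific discharge q through every layer.
Σ(b_i/K_i) = 11.5/9.06 + 13.2/5.61 = 3.622 d.
q = Δh / Σ(b_i/K_i) = 6.05 / 3.622 = 1.670 m/day.
In each layer the seepage velocity is v_i = q/n_i, so the layer transit time is t_i = b_i·n_i / q:
  layer 1 (medium sand): t_1 = 11.5 × 0.28 / 1.670 = 1.928 d
  layer 2 (karst limestone): t_2 = 13.2 × 0.06 / 1.670 = 0.4742 d
Total t = Σ t_i = 2.402 days.

2.40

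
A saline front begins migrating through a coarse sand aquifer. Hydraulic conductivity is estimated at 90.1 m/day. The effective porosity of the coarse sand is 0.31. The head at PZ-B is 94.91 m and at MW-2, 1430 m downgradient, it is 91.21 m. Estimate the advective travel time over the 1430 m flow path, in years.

Hydraulic gradient i = (94.91 − 91.21) / 1430 = 3.7 / 1430 = 0.002587.
Darcy flux q = K · i = 90.10 × 0.002587 = 0.2331 m/day.
Seepage velocity v = q / n_e = 0.2331 / 0.31 = 0.7520 m/day.
Travel time t = L / v = 1430 / 0.7520 = 1902 days = 5.206 years.

5.21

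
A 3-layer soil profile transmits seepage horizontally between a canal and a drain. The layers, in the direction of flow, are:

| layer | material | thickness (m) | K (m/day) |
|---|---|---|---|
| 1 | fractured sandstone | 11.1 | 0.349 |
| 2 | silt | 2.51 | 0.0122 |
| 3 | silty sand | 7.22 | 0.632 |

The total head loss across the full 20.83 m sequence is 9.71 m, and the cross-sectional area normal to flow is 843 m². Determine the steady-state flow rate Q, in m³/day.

Flow is perpendicular to layering, so the layers act in series and the equivalent K is the thickness-weighted harmonic mean.
Total thickness L = 11.1 + 2.51 + 7.22 = 20.83 m.
Σ(b_i/K_i) = 11.1/0.349 + 2.51/0.0122 + 7.22/0.632 = 249.0 d.
K_eq = L / Σ(b_i/K_i) = 20.83 / 249.0 = 0.08367 m/day.
Q = K_eq · A · (Δh/L) = 0.08367 × 843 × (9.71/20.83) = 32.88 m³/day.

32.9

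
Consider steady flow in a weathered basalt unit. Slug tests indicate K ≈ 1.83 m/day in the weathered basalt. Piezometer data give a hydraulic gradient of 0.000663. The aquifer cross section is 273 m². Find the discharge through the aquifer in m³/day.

Hydraulic gradient i = 0.000663.
Darcy's law: Q = K · A · i = 1.830 × 273.0 × 0.0006630 = 0.3312 m³/day.

0.331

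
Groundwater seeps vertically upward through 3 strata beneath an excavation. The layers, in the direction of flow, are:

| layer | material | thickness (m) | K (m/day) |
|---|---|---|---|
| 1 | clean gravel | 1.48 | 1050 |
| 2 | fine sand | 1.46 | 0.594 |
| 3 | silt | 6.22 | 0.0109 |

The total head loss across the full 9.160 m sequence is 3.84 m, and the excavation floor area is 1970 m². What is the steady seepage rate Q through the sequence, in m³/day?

13.2

Flow is perpendicular to layering, so the layers act in series and the equivalent K is the thickness-weighted harmonic mean.
Total thickness L = 1.48 + 1.46 + 6.22 = 9.160 m.
Σ(b_i/K_i) = 1.48/1050 + 1.46/0.594 + 6.22/0.0109 = 573.1 d.
K_eq = L / Σ(b_i/K_i) = 9.160 / 573.1 = 0.01598 m/day.
Q = K_eq · A · (Δh/L) = 0.01598 × 1970 × (3.84/9.160) = 13.20 m³/day.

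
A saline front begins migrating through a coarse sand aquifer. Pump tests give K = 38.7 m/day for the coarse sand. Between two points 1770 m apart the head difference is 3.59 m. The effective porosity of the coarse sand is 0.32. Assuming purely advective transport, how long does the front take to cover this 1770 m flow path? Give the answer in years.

Hydraulic gradient i = Δh / L = 3.59 / 1770 = 0.002028.
Darcy flux q = K · i = 38.70 × 0.002028 = 0.07849 m/day.
Seepage velocity v = q / n_e = 0.07849 / 0.32 = 0.2453 m/day.
Travel time t = L / v = 1770 / 0.2453 = 7216 days = 19.76 years.

19.8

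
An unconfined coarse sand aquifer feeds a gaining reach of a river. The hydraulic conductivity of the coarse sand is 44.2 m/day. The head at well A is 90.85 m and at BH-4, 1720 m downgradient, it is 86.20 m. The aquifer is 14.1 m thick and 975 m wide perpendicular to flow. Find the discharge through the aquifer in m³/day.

1640

Cross-sectional area A = 975 × 14.1 = 13748 m².
Hydraulic gradient i = (90.85 − 86.20) / 1720 = 4.65 / 1720 = 0.002703.
Darcy's law: Q = K · A · i = 44.20 × 13748 × 0.002703 = 1643 m³/day.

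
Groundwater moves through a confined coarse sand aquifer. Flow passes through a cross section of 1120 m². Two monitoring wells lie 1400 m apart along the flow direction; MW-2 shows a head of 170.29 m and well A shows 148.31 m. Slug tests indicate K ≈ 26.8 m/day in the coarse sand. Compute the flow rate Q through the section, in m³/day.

471

Hydraulic gradient i = (170.29 − 148.31) / 1400 = 21.98 / 1400 = 0.01570.
Darcy's law: Q = K · A · i = 26.80 × 1120 × 0.01570 = 471.3 m³/day.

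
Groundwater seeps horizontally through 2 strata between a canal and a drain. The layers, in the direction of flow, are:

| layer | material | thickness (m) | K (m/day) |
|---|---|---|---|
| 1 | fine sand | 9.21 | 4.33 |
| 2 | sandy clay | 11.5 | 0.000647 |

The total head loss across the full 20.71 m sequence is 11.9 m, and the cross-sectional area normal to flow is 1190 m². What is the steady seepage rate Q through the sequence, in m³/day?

0.797

Flow is perpendicular to layering, so the layers act in series and the equivalent K is the thickness-weighted harmonic mean.
Total thickness L = 9.21 + 11.5 = 20.71 m.
Σ(b_i/K_i) = 9.21/4.33 + 11.5/0.000647 = 17776 d.
K_eq = L / Σ(b_i/K_i) = 20.71 / 17776 = 0.001165 m/day.
Q = K_eq · A · (Δh/L) = 0.001165 × 1190 × (11.9/20.71) = 0.7966 m³/day.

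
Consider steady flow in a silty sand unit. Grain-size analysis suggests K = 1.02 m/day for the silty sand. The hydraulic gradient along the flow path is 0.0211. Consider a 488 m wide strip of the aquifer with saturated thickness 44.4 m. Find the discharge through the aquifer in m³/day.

Cross-sectional area A = 488 × 44.4 = 21667 m².
Hydraulic gradient i = 0.0211.
Darcy's law: Q = K · A · i = 1.020 × 21667 × 0.02110 = 466.3 m³/day.

466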